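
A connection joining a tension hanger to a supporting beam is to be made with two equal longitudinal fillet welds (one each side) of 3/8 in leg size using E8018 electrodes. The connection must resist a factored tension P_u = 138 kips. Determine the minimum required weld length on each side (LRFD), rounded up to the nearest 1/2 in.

L = 7.5 in on each side

E80XX → F_EXX = 80 ksi.
Throat t_e = 0.707 × 0.375 = 0.2651 in.
φr_n = 0.75 × 0.6 × 80 × 0.2651 = 9.544 kips/in.
L_req = P_u / φr_n = 138 / 9.544 = 14.46 in total.
Per side: 14.46 / 2 = 7.229 in.
Round up → use L = 7.5 in on each side.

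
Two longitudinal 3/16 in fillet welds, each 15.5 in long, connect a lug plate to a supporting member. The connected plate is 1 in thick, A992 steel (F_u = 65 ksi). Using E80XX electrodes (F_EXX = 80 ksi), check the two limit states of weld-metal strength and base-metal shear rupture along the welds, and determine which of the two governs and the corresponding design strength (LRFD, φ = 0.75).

t_e = 0.707 × 0.1875 = 0.1326 in; L = 31 in.
Weld metal: φR_n = 0.75 × 0.6 × 80 × 0.1326 × 31 = 147.9 kip.
Base metal (shear rupture): φR_n = 0.75 × 0.6 × 65 × 1 × 31 = 906.8 kip.
Governing: weld metal.

φR_n ≈ 148 kip (weld metal governs)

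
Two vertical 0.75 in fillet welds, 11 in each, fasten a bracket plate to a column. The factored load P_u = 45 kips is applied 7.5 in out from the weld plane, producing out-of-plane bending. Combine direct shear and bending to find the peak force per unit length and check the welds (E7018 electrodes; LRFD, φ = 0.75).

f_max ≈ 8.61 kip/in; adequate

E70XX → F_EXX = 70 ksi.
L_w = 2 × 11 = 22 in; section modulus (unit throat) S = 2 × L²/6 = 40.33 in².
Direct shear f_v = P/L_w = 45/22 = 2.045 kip/in.
Moment M = P × e = 45 × 7.5 = 337.5 kip·in; bending f_b = M/S = 8.368 kip/in.
f_max = √(f_v² + f_b²) = √(2.045² + 8.368²) = 8.614 kip/in.
φr_n = 0.75 × 0.6 × 70 × (0.707 × 0.75) = 16.7 kip/in → adequate.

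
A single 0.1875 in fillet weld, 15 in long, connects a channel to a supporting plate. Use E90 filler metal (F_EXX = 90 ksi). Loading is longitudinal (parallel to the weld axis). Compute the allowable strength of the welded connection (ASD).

Effective throat t_e = 0.707 × 0.1875 = 0.1326 in.
Total length L = 15 in; A_we = 0.1326 × 15 = 1.988 in².
F_nw = 0.6 F_EXX = 0.6 × 90 = 54 ksi.
R_n = 54 × 1.988 = 107.4 kip; R_n/Ω = 107.4/2.0 = 53.69 kip.

R_n/Ω ≈ 53.7 kip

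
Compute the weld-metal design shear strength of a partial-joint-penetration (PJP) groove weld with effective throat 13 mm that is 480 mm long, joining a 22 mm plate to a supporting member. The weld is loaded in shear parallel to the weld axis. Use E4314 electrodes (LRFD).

φR_n ≈ 1210 kN

E43XX → F_EXX = 430 MPa.
Effective throat (given) t_e = 13 mm.
A_we = 13 × 480 = 6240 mm².
F_nw = 0.6 F_EXX = 258 MPa.
φR_n = 0.75 × 258 × 6240 × 10⁻³ = 1207 kN.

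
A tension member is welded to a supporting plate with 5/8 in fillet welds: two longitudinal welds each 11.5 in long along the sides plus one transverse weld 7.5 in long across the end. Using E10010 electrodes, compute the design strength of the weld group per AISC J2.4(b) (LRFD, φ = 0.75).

E100XX → F_EXX = 100 ksi.
t_e = 0.707 × 0.625 = 0.4419 in.
R_nwl = 0.6 × 100 × 0.4419 × 23 = 609.8 kip (longitudinal, 2 welds).
R_nwt = 0.6 × 100 × 0.4419 × 7.5 = 198.8 kip (transverse, base value).
(i) R_nwl + R_nwt = 808.6 kip; (ii) 0.85 R_nwl + 1.5 R_nwt = 816.6 kip.
R_n = max = 816.6 kip [governs: (ii)]; φR_n = 612.4 kip.

φR_n ≈ 612 kip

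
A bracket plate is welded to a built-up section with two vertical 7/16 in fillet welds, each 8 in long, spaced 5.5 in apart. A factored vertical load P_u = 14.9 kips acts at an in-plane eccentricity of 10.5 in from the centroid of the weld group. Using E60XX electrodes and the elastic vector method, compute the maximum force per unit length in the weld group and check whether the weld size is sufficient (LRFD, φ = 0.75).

f_max ≈ 4.28 kip/in; adequate

E60XX → F_EXX = 60 ksi.
Total weld length L_w = 16 in. Treat welds as unit-width lines.
Polar moment about centroid: J = 2[d³/12 + d(b/2)²] = 2[8³/12 + 8×2.75²] = 206.3 in³.
Direct shear f_v = P/L_w = 14.9 / 16 = 0.9313 kip/in (vertical).
Torsion M = P·e = 14.9 × 10.5 = 156.45 kip·in.
Critical point at (x, y) = (2.75, 4) from centroid. f_tx = M·y/J = 3.033 kip/in; f_ty = M·x/J = 2.085 kip/in.
Resultant f_max = √[f_tx² + (f_v + f_ty)²] = √[3.033² + (0.9313 + 2.085)²] = 4.278 kip/in.
Capacity per unit length: φr_n = 0.75 × 0.6 × 60 × (0.707 × 0.4375) = 8.351 kip/in.
4.278 ≤ 8.351 → adequate.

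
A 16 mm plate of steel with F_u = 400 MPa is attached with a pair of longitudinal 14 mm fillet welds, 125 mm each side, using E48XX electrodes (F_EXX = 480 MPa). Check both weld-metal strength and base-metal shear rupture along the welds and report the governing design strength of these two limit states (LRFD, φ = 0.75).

φR_n ≈ 534 kN (weld metal governs)

t_e = 0.707 × 14 = 9.898 mm; L = 250 mm.
Weld metal: φR_n = 0.75 × 0.6 × 480 × 9.898 × 250 × 10⁻³ = 534.5 kN.
Base metal (shear rupture): φR_n = 0.75 × 0.6 × 400 × 16 × 250 × 10⁻³ = 720 kN.
Governing: weld metal.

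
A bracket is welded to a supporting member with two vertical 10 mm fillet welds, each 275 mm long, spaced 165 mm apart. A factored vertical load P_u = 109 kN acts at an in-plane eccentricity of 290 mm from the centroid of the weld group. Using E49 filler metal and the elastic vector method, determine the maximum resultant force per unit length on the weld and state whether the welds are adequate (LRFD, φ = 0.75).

f_max ≈ 823 N/mm; adequate

E49XX → F_EXX = 490 MPa.
Total weld length L_w = 550 mm. Treat welds as unit-width lines.
Polar moment about centroid: J = 2[d³/12 + d(b/2)²] = 2[275³/12 + 275×82.5²] = 7210000 mm³.
Direct shear f_v = P/L_w = 109×10³ / 550 = 198.2 N/mm (vertical).
Torsion M = P·e = 109×10³ × 290 = 31610000 N·mm.
Critical point at (x, y) = (82.5, 137.5) from centroid. f_tx = M·y/J = 602.9 N/mm; f_ty = M·x/J = 361.7 N/mm.
Resultant f_max = √[f_tx² + (f_v + f_ty)²] = √[602.9² + (198.2 + 361.7)²] = 822.8 N/mm.
Capacity per unit length: φr_n = 0.75 × 0.6 × 490 × (0.707 × 10) = 1559 N/mm.
822.8 ≤ 1559 → adequate.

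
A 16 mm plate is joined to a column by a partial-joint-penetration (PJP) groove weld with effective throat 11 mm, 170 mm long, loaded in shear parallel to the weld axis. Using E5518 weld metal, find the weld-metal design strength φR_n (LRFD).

E55XX → F_EXX = 550 MPa.
Effective throat (given) t_e = 11 mm.
A_we = 11 × 170 = 1870 mm².
F_nw = 0.6 F_EXX = 330 MPa.
φR_n = 0.75 × 330 × 1870 × 10⁻³ = 462.8 kN.

φR_n ≈ 463 kN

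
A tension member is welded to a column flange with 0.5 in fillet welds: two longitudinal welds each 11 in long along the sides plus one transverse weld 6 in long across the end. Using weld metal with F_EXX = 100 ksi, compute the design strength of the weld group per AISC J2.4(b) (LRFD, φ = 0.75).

t_e = 0.707 × 0.5 = 0.3535 in.
R_nwl = 0.6 × 100 × 0.3535 × 22 = 466.6 kip (longitudinal, 2 welds).
R_nwt = 0.6 × 100 × 0.3535 × 6 = 127.3 kip (transverse, base value).
(i) R_nwl + R_nwt = 593.9 kip; (ii) 0.85 R_nwl + 1.5 R_nwt = 587.5 kip.
R_n = max = 593.9 kip [governs: (i)]; φR_n = 445.4 kip.

φR_n ≈ 445 kip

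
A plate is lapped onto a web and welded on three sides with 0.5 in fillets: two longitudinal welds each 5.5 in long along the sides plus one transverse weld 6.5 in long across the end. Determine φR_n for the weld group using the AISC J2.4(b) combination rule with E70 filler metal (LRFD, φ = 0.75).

E70XX → F_EXX = 70 ksi.
t_e = 0.707 × 0.5 = 0.3535 in.
R_nwl = 0.6 × 70 × 0.3535 × 11 = 163.3 kips (longitudinal, 2 welds).
R_nwt = 0.6 × 70 × 0.3535 × 6.5 = 96.51 kips (transverse, base value).
(i) R_nwl + R_nwt = 259.8 kips; (ii) 0.85 R_nwl + 1.5 R_nwt = 283.6 kips.
R_n = max = 283.6 kips [governs: (ii)]; φR_n = 212.7 kips.

φR_n ≈ 213 kips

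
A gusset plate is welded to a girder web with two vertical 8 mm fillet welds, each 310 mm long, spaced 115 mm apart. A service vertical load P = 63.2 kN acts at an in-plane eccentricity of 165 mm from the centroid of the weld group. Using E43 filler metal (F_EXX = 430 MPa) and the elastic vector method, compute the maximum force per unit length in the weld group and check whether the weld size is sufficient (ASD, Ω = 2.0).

f_max ≈ 297 N/mm; adequate

Total weld length L_w = 620 mm. Treat welds as unit-width lines.
Polar moment about centroid: J = 2[d³/12 + d(b/2)²] = 2[310³/12 + 310×57.5²] = 7015000 mm³.
Direct shear f_v = P/L_w = 63.2×10³ / 620 = 101.9 N/mm (vertical).
Torsion M = P·e = 63.2×10³ × 165 = 10428000 N·mm.
Critical point at (x, y) = (57.5, 155) from centroid. f_tx = M·y/J = 230.4 N/mm; f_ty = M·x/J = 85.47 N/mm.
Resultant f_max = √[f_tx² + (f_v + f_ty)²] = √[230.4² + (101.9 + 85.47)²] = 297 N/mm.
Capacity per unit length: r_n/Ω = (1/2.0) × 0.6 × 430 × (0.707 × 8) = 729.6 N/mm.
297 ≤ 729.6 → adequate.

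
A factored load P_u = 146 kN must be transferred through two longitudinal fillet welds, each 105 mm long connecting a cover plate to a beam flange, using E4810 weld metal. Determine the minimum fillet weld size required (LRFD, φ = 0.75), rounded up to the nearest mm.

E48XX → F_EXX = 480 MPa.
Total weld length L = 210 mm.
Required throat t_e = P_u / (φ × 0.6 F_EXX × L) = 146 / (0.75 × 0.6 × 480 × 210 × 10⁻³) = 3.219 mm.
Required leg w = t_e / 0.707 = 4.553 mm → use 5 mm.

w = 5 mm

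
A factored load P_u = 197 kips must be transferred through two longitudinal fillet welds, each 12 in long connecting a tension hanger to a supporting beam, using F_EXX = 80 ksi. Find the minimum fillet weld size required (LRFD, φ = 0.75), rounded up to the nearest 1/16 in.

w = 3/8 in

Total weld length L = 24 in.
Required throat t_e = P_u / (φ × 0.6 F_EXX × L) = 197 / (0.75 × 0.6 × 80 × 24) = 0.228 in.
Required leg w = t_e / 0.707 = 0.3225 in → use 3/8 in.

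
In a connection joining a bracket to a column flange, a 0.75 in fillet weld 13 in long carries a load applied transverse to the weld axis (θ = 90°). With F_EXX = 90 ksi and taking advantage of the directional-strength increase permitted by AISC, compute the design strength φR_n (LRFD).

φR_n ≈ 419 kip

t_e = 0.707 × 0.75 = 0.5302 in; A_we = 0.5302 × 13 = 6.893 in².
Directional factor: 1.0 + 0.5 sin^1.5(90°) = 1.5.
F_nw = 0.6 × 90 × 1.5 = 81 ksi.
φR_n = 0.75 × 81 × 6.893 = 418.8 kip.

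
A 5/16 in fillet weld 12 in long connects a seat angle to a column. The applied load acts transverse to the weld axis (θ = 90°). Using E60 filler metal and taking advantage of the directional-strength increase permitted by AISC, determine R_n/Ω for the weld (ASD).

E60XX → F_EXX = 60 ksi.
t_e = 0.707 × 0.3125 = 0.2209 in; A_we = 0.2209 × 12 = 2.651 in².
Directional factor: 1.0 + 0.5 sin^1.5(90°) = 1.5.
F_nw = 0.6 × 60 × 1.5 = 54 ksi.
R_n/Ω = (54 × 2.651) / 2.0 = 71.58 kip.

R_n/Ω ≈ 71.6 kip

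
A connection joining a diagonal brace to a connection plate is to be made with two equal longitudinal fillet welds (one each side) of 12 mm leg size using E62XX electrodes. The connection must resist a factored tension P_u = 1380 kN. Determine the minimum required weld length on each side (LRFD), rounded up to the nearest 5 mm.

E62XX → F_EXX = 620 MPa.
Throat t_e = 0.707 × 12 = 8.484 mm.
φr_n = 0.75 × 0.6 × 620 × 8.484 × 10⁻³ = 2.367 kN/mm.
L_req = P_u / φr_n = 1380 / 2.367 = 583 mm total.
Per side: 583 / 2 = 291.5 mm.
Round up → use L = 295 mm on each side.

L = 295 mm on each side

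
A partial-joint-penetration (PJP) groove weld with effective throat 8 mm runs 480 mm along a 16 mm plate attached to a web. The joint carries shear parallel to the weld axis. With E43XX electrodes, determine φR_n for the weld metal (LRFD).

E43XX → F_EXX = 430 MPa.
Effective throat (given) t_e = 8 mm.
A_we = 8 × 480 = 3840 mm².
F_nw = 0.6 F_EXX = 258 MPa.
φR_n = 0.75 × 258 × 3840 × 10⁻³ = 743 kN.

φR_n ≈ 743 kN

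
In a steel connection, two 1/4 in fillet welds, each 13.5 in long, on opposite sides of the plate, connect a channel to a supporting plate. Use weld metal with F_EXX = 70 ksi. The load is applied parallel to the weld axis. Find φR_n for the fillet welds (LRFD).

φR_n ≈ 150 kips

Effective throat t_e = 0.707 × 0.25 = 0.1767 in.
Total length L = 27 in; A_we = 0.1767 × 27 = 4.772 in².
F_nw = 0.6 F_EXX = 0.6 × 70 = 42 ksi.
φR_n = 0.75 × 42 × 4.772 = 150.3 kips.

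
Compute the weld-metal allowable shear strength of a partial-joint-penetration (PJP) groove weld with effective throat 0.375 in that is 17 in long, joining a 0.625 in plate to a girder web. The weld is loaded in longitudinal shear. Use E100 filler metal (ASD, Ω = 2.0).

E100XX → F_EXX = 100 ksi.
Effective throat (given) t_e = 0.375 in.
A_we = 0.375 × 17 = 6.375 in².
F_nw = 0.6 F_EXX = 60 ksi.
R_n/Ω = (60 × 6.375) / 2.0 = 191.2 kip.

R_n/Ω ≈ 191 kip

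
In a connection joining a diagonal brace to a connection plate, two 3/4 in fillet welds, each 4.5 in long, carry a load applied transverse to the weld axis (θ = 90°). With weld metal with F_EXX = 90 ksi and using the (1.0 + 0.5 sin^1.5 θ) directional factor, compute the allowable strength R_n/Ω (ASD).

R_n/Ω ≈ 193 kip

t_e = 0.707 × 0.75 = 0.5302 in; A_we = 0.5302 × 9 = 4.772 in².
Directional factor: 1.0 + 0.5 sin^1.5(90°) = 1.5.
F_nw = 0.6 × 90 × 1.5 = 81 ksi.
R_n/Ω = (81 × 4.772) / 2.0 = 193.3 kip.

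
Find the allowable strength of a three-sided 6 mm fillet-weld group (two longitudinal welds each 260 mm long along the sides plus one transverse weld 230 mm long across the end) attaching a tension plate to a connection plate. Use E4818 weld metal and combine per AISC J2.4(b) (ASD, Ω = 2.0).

E48XX → F_EXX = 480 MPa.
t_e = 0.707 × 6 = 4.242 mm.
R_nwl = 0.6 × 480 × 4.242 × 520 × 10⁻³ = 635.3 kN (longitudinal, 2 welds).
R_nwt = 0.6 × 480 × 4.242 × 230 × 10⁻³ = 281 kN (transverse, base value).
(i) R_nwl + R_nwt = 916.3 kN; (ii) 0.85 R_nwl + 1.5 R_nwt = 961.5 kN.
R_n = max = 961.5 kN [governs: (ii)]; R_n/Ω = 480.7 kN.

R_n/Ω ≈ 481 kN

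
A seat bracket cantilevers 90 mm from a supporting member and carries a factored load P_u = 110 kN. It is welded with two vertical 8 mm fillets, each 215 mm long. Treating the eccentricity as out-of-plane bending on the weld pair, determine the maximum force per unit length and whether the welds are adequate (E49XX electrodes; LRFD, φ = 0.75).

E49XX → F_EXX = 490 MPa.
L_w = 2 × 215 = 430 mm; section modulus (unit throat) S = 2 × L²/6 = 15410 mm².
Direct shear f_v = P/L_w = 110×10³/430 = 255.8 N/mm.
Moment M = P × e = 110×10³ × 90 = 9900000 N·mm; bending f_b = M/S = 642.5 N/mm.
f_max = √(f_v² + f_b²) = √(255.8² + 642.5²) = 691.6 N/mm.
φr_n = 0.75 × 0.6 × 490 × (0.707 × 8) = 1247 N/mm → adequate.

f_max ≈ 692 N/mm; adequate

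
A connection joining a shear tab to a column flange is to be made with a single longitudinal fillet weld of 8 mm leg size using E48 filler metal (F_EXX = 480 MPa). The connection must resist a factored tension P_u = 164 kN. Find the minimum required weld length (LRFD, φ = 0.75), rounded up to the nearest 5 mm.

L = 135 mm

Throat t_e = 0.707 × 8 = 5.656 mm.
φr_n = 0.75 × 0.6 × 480 × 5.656 × 10⁻³ = 1.222 kN/mm.
L_req = P_u / φr_n = 164 / 1.222 = 134.2 mm total.
Round up → use L = 135 mm.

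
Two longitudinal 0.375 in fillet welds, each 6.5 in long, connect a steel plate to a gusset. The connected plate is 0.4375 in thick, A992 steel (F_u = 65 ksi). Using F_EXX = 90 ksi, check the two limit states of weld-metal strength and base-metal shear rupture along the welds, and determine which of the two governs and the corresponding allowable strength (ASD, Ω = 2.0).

R_n/Ω ≈ 93.1 kip (weld metal governs)

t_e = 0.707 × 0.375 = 0.2651 in; L = 13 in.
Weld metal: R_n/Ω = (1/2.0) × 0.6 × 90 × 0.2651 × 13 = 93.06 kip.
Base metal (shear rupture): R_n/Ω = (1/2.0) × 0.6 × 65 × 0.4375 × 13 = 110.9 kip.
Governing: weld metal.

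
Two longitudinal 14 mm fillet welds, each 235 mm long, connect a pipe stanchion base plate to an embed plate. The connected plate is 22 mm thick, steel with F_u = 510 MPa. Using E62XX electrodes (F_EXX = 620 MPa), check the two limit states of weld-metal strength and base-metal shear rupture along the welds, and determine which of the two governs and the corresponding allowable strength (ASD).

R_n/Ω ≈ 865 kN (weld metal governs)

t_e = 0.707 × 14 = 9.898 mm; L = 470 mm.
Weld metal: R_n/Ω = (1/2.0) × 0.6 × 620 × 9.898 × 470 × 10⁻³ = 865.3 kN.
Base metal (shear rupture): R_n/Ω = (1/2.0) × 0.6 × 510 × 22 × 470 × 10⁻³ = 1582 kN.
Governing: weld metal.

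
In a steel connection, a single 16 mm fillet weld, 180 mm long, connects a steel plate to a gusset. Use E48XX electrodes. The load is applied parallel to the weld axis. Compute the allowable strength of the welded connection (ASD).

R_n/Ω ≈ 293 kN

E48XX → F_EXX = 480 MPa.
Effective throat t_e = 0.707 × 16 = 11.31 mm.
Total length L = 180 mm; A_we = 11.31 × 180 = 2036 mm².
F_nw = 0.6 F_EXX = 0.6 × 480 = 288 MPa.
R_n = 288 × 2036 × 10⁻³ = 586.4 kN; R_n/Ω = 586.4/2.0 = 293.2 kN.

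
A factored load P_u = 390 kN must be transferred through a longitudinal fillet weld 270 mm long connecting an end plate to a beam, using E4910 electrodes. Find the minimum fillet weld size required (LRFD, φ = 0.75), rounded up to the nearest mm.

E49XX → F_EXX = 490 MPa.
Total weld length L = 270 mm.
Required throat t_e = P_u / (φ × 0.6 F_EXX × L) = 390 / (0.75 × 0.6 × 490 × 270 × 10⁻³) = 6.551 mm.
Required leg w = t_e / 0.707 = 9.266 mm → use 10 mm.

w = 10 mm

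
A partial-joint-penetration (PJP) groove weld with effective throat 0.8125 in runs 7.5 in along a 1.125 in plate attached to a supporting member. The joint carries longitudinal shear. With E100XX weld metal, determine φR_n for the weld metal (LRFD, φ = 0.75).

φR_n ≈ 274 kip

E100XX → F_EXX = 100 ksi.
Effective throat (given) t_e = 0.8125 in.
A_we = 0.8125 × 7.5 = 6.094 in².
F_nw = 0.6 F_EXX = 60 ksi.
φR_n = 0.75 × 60 × 6.094 = 274.2 kip.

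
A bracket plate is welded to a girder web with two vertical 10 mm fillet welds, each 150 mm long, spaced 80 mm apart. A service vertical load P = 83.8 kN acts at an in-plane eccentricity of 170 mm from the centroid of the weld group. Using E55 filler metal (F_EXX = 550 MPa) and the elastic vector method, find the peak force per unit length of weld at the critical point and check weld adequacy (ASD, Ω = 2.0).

f_max ≈ 1320 N/mm; NOT adequate

Total weld length L_w = 300 mm. Treat welds as unit-width lines.
Polar moment about centroid: J = 2[d³/12 + d(b/2)²] = 2[150³/12 + 150×40²] = 1042000 mm³.
Direct shear f_v = P/L_w = 83.8×10³ / 300 = 279.3 N/mm (vertical).
Torsion M = P·e = 83.8×10³ × 170 = 14246000 N·mm.
Critical point at (x, y) = (40, 75) from centroid. f_tx = M·y/J = 1025 N/mm; f_ty = M·x/J = 546.6 N/mm.
Resultant f_max = √[f_tx² + (f_v + f_ty)²] = √[1025² + (279.3 + 546.6)²] = 1316 N/mm.
Capacity per unit length: r_n/Ω = (1/2.0) × 0.6 × 550 × (0.707 × 10) = 1167 N/mm.
1316 > 1167 → NOT adequate.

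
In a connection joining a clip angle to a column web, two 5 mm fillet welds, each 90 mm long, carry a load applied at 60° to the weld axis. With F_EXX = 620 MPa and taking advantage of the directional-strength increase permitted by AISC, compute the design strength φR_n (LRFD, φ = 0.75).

φR_n ≈ 249 kN

t_e = 0.707 × 5 = 3.535 mm; A_we = 3.535 × 180 = 636.3 mm².
Directional factor: 1.0 + 0.5 sin^1.5(60°) = 1.403.
F_nw = 0.6 × 620 × 1.403 = 521.9 MPa.
φR_n = 0.75 × 521.9 × 636.3 × 10⁻³ = 249.1 kN.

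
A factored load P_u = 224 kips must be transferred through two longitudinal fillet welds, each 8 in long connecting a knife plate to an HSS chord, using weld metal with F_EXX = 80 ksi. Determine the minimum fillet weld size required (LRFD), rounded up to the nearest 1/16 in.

w = 9/16 in

Total weld length L = 16 in.
Required throat t_e = P_u / (φ × 0.6 F_EXX × L) = 224 / (0.75 × 0.6 × 80 × 16) = 0.3889 in.
Required leg w = t_e / 0.707 = 0.5501 in → use 9/16 in.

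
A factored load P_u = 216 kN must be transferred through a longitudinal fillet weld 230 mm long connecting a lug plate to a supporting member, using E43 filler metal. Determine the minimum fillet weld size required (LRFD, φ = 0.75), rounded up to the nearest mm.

E43XX → F_EXX = 430 MPa.
Total weld length L = 230 mm.
Required throat t_e = P_u / (φ × 0.6 F_EXX × L) = 216 / (0.75 × 0.6 × 430 × 230 × 10⁻³) = 4.853 mm.
Required leg w = t_e / 0.707 = 6.865 mm → use 7 mm.

w = 7 mm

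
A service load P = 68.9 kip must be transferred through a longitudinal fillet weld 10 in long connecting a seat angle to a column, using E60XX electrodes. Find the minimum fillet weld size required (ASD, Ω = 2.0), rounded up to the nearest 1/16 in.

w = 9/16 in

E60XX → F_EXX = 60 ksi.
Total weld length L = 10 in.
Required throat t_e = P × Ω / (0.6 F_EXX × L) = 68.9 × 2.0 / (0.6 × 60 × 10) = 0.3828 in.
Required leg w = t_e / 0.707 = 0.5414 in → use 9/16 in.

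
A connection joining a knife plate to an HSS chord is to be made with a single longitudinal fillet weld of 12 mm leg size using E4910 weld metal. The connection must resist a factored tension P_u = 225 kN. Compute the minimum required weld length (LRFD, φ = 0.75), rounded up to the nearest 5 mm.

L = 125 mm

E49XX → F_EXX = 490 MPa.
Throat t_e = 0.707 × 12 = 8.484 mm.
φr_n = 0.75 × 0.6 × 490 × 8.484 × 10⁻³ = 1.871 kN/mm.
L_req = P_u / φr_n = 225 / 1.871 = 120.3 mm total.
Round up → use L = 125 mm.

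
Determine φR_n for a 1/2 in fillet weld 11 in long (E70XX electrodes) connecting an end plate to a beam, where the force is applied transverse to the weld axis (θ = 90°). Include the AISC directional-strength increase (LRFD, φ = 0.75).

E70XX → F_EXX = 70 ksi.
t_e = 0.707 × 0.5 = 0.3535 in; A_we = 0.3535 × 11 = 3.888 in².
Directional factor: 1.0 + 0.5 sin^1.5(90°) = 1.5.
F_nw = 0.6 × 70 × 1.5 = 63 ksi.
φR_n = 0.75 × 63 × 3.888 = 183.7 kips.

φR_n ≈ 184 kips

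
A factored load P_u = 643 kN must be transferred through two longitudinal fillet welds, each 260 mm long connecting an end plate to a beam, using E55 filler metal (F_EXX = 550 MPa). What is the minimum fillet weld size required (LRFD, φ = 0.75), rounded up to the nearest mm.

w = 8 mm

Total weld length L = 520 mm.
Required throat t_e = P_u / (φ × 0.6 F_EXX × L) = 643 / (0.75 × 0.6 × 550 × 520 × 10⁻³) = 4.996 mm.
Required leg w = t_e / 0.707 = 7.067 mm → use 8 mm.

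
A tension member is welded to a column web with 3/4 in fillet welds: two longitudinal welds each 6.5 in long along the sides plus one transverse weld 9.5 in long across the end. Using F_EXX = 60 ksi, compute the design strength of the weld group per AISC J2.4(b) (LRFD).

t_e = 0.707 × 0.75 = 0.5302 in.
R_nwl = 0.6 × 60 × 0.5302 × 13 = 248.2 kip (longitudinal, 2 welds).
R_nwt = 0.6 × 60 × 0.5302 × 9.5 = 181.3 kip (transverse, base value).
(i) R_nwl + R_nwt = 429.5 kip; (ii) 0.85 R_nwl + 1.5 R_nwt = 483 kip.
R_n = max = 483 kip [governs: (ii)]; φR_n = 362.2 kip.

φR_n ≈ 362 kip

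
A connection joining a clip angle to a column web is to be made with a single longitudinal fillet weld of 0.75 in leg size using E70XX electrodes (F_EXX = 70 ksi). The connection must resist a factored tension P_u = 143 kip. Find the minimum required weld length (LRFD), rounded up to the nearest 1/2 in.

Throat t_e = 0.707 × 0.75 = 0.5302 in.
φr_n = 0.75 × 0.6 × 70 × 0.5302 = 16.7 kip/in.
L_req = P_u / φr_n = 143 / 16.7 = 8.561 in total.
Round up → use L = 9 in.

L = 9 in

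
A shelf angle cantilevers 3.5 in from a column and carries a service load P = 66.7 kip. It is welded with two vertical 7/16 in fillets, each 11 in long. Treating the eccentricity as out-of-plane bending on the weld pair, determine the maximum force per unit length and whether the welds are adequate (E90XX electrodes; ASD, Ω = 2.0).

f_max ≈ 6.53 kip/in; adequate

E90XX → F_EXX = 90 ksi.
L_w = 2 × 11 = 22 in; section modulus (unit throat) S = 2 × L²/6 = 40.33 in².
Direct shear f_v = P/L_w = 66.7/22 = 3.032 kip/in.
Moment M = P × e = 66.7 × 3.5 = 233.45 kip·in; bending f_b = M/S = 5.788 kip/in.
f_max = √(f_v² + f_b²) = √(3.032² + 5.788²) = 6.534 kip/in.
r_n/Ω = (1/2.0) × 0.6 × 90 × (0.707 × 0.4375) = 8.351 kip/in → adequate.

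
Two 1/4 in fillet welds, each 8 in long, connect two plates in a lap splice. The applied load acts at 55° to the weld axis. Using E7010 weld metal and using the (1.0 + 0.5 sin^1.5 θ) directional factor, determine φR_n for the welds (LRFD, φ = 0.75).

φR_n ≈ 122 kips

E70XX → F_EXX = 70 ksi.
t_e = 0.707 × 0.25 = 0.1767 in; A_we = 0.1767 × 16 = 2.828 in².
Directional factor: 1.0 + 0.5 sin^1.5(55°) = 1.371.
F_nw = 0.6 × 70 × 1.371 = 57.57 ksi.
φR_n = 0.75 × 57.57 × 2.828 = 122.1 kips.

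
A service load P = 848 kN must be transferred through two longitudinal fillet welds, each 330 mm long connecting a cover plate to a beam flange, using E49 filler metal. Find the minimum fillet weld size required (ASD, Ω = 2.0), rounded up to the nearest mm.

E49XX → F_EXX = 490 MPa.
Total weld length L = 660 mm.
Required throat t_e = P × Ω / (0.6 F_EXX × L) = 848 × 2.0 / (0.6 × 490 × 660 × 10⁻³) = 8.74 mm.
Required leg w = t_e / 0.707 = 12.36 mm → use 13 mm.

w = 13 mm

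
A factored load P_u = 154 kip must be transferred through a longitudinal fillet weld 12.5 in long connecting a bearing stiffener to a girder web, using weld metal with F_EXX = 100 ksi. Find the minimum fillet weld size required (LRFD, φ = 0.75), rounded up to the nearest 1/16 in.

w = 7/16 in

Total weld length L = 12.5 in.
Required throat t_e = P_u / (φ × 0.6 F_EXX × L) = 154 / (0.75 × 0.6 × 100 × 12.5) = 0.2738 in.
Required leg w = t_e / 0.707 = 0.3872 in → use 7/16 in.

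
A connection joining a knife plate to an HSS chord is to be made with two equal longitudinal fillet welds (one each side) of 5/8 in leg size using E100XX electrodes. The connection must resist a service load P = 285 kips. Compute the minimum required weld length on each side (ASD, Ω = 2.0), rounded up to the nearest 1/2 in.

E100XX → F_EXX = 100 ksi.
Throat t_e = 0.707 × 0.625 = 0.4419 in.
r_n/Ω = (0.6 × 100 × 0.4419) / 2.0 = 13.26 kip/in.
L_req = P / (r_n/Ω) = 285 / 13.26 = 21.5 in total.
Per side: 21.5 / 2 = 10.75 in.
Round up → use L = 11 in on each side.

L = 11 in on each side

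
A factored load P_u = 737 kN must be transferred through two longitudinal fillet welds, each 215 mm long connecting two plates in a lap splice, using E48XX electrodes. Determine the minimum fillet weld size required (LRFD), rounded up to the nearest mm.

E48XX → F_EXX = 480 MPa.
Total weld length L = 430 mm.
Required throat t_e = P_u / (φ × 0.6 F_EXX × L) = 737 / (0.75 × 0.6 × 480 × 430 × 10⁻³) = 7.935 mm.
Required leg w = t_e / 0.707 = 11.22 mm → use 12 mm.

w = 12 mm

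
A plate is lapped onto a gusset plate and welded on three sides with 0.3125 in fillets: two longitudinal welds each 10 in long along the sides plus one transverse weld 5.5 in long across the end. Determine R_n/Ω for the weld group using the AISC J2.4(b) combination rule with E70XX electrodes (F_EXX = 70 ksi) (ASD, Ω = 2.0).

R_n/Ω ≈ 118 kips

t_e = 0.707 × 0.3125 = 0.2209 in.
R_nwl = 0.6 × 70 × 0.2209 × 20 = 185.6 kips (longitudinal, 2 welds).
R_nwt = 0.6 × 70 × 0.2209 × 5.5 = 51.04 kips (transverse, base value).
(i) R_nwl + R_nwt = 236.6 kips; (ii) 0.85 R_nwl + 1.5 R_nwt = 234.3 kips.
R_n = max = 236.6 kips [governs: (i)]; R_n/Ω = 118.3 kips.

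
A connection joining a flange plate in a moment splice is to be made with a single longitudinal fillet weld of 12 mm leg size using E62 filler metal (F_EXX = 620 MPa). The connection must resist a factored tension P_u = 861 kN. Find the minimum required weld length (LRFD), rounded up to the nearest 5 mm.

L = 365 mm

Throat t_e = 0.707 × 12 = 8.484 mm.
φr_n = 0.75 × 0.6 × 620 × 8.484 × 10⁻³ = 2.367 kN/mm.
L_req = P_u / φr_n = 861 / 2.367 = 363.7 mm total.
Round up → use L = 365 mm.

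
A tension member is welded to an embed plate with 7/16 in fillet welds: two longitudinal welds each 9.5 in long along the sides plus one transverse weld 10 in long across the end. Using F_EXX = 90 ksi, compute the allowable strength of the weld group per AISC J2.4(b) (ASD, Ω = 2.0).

R_n/Ω ≈ 260 kip

t_e = 0.707 × 0.4375 = 0.3093 in.
R_nwl = 0.6 × 90 × 0.3093 × 19 = 317.4 kip (longitudinal, 2 welds).
R_nwt = 0.6 × 90 × 0.3093 × 10 = 167 kip (transverse, base value).
(i) R_nwl + R_nwt = 484.4 kip; (ii) 0.85 R_nwl + 1.5 R_nwt = 520.3 kip.
R_n = max = 520.3 kip [governs: (ii)]; R_n/Ω = 260.1 kip.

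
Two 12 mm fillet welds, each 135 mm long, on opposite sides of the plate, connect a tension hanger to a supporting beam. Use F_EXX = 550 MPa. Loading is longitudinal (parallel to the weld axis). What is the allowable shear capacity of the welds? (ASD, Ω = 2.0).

R_n/Ω ≈ 378 kN

Effective throat t_e = 0.707 × 12 = 8.484 mm.
Total length L = 270 mm; A_we = 8.484 × 270 = 2291 mm².
F_nw = 0.6 F_EXX = 0.6 × 550 = 330 MPa.
R_n = 330 × 2291 × 10⁻³ = 755.9 kN; R_n/Ω = 755.9/2.0 = 378 kN.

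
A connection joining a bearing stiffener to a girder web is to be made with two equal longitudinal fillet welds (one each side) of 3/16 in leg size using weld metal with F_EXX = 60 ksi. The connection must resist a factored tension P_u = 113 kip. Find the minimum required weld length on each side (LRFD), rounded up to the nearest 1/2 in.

L = 16 in on each side

Throat t_e = 0.707 × 0.1875 = 0.1326 in.
φr_n = 0.75 × 0.6 × 60 × 0.1326 = 3.579 kip/in.
L_req = P_u / φr_n = 113 / 3.579 = 31.57 in total.
Per side: 31.57 / 2 = 15.79 in.
Round up → use L = 16 in on each side.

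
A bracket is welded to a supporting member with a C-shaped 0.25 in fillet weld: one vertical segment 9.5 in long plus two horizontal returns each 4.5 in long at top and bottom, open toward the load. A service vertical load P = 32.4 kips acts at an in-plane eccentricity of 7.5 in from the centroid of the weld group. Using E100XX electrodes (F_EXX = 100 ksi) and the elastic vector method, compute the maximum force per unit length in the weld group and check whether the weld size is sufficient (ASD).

f_max ≈ 5.74 kip/in; NOT adequate

Total weld length L_w = 18.5 in. Treat welds as unit-width lines.
Centroid: x̄ = 2×4.5×2.25 / 18.5 = 1.095 in from the vertical weld.
Polar moment about centroid: J = I_x + I_y = [9.5³/12 + 2×4.5×4.75²] + [9.5×1.095² + 2(4.5³/12 + 4.5×1.155²)] = 313.1 in³.
Direct shear f_v = P/L_w = 32.4 / 18.5 = 1.751 kip/in (vertical).
Torsion M = P·e = 32.4 × 7.5 = 243 kip·in.
Critical point at (x, y) = (3.405, 4.75) from centroid. f_tx = M·y/J = 3.687 kip/in; f_ty = M·x/J = 2.643 kip/in.
Resultant f_max = √[f_tx² + (f_v + f_ty)²] = √[3.687² + (1.751 + 2.643)²] = 5.736 kip/in.
Capacity per unit length: r_n/Ω = (1/2.0) × 0.6 × 100 × (0.707 × 0.25) = 5.302 kip/in.
5.736 > 5.302 → NOT adequate.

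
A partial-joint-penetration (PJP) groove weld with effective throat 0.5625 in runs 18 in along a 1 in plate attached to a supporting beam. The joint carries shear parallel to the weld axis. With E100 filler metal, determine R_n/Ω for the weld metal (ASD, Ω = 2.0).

R_n/Ω ≈ 304 kips

E100XX → F_EXX = 100 ksi.
Effective throat (given) t_e = 0.5625 in.
A_we = 0.5625 × 18 = 10.12 in².
F_nw = 0.6 F_EXX = 60 ksi.
R_n/Ω = (60 × 10.12) / 2.0 = 303.8 kips.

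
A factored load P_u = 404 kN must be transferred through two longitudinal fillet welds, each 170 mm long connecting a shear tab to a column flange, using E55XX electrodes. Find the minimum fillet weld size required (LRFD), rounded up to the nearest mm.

w = 7 mm

E55XX → F_EXX = 550 MPa.
Total weld length L = 340 mm.
Required throat t_e = P_u / (φ × 0.6 F_EXX × L) = 404 / (0.75 × 0.6 × 550 × 340 × 10⁻³) = 4.801 mm.
Required leg w = t_e / 0.707 = 6.791 mm → use 7 mm.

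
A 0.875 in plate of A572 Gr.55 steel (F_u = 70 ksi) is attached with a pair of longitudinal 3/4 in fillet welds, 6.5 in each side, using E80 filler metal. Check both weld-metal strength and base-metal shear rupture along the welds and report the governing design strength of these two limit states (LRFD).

φR_n ≈ 248 kips (weld metal governs)

E80XX → F_EXX = 80 ksi.
t_e = 0.707 × 0.75 = 0.5302 in; L = 13 in.
Weld metal: φR_n = 0.75 × 0.6 × 80 × 0.5302 × 13 = 248.2 kips.
Base metal (shear rupture): φR_n = 0.75 × 0.6 × 70 × 0.875 × 13 = 358.3 kips.
Governing: weld metal.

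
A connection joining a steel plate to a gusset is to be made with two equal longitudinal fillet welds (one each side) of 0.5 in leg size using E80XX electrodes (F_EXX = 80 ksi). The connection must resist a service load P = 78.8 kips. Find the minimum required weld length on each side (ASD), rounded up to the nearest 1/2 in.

L = 5 in on each side

Throat t_e = 0.707 × 0.5 = 0.3535 in.
r_n/Ω = (0.6 × 80 × 0.3535) / 2.0 = 8.484 kip/in.
L_req = P / (r_n/Ω) = 78.8 / 8.484 = 9.288 in total.
Per side: 9.288 / 2 = 4.644 in.
Round up → use L = 5 in on each side.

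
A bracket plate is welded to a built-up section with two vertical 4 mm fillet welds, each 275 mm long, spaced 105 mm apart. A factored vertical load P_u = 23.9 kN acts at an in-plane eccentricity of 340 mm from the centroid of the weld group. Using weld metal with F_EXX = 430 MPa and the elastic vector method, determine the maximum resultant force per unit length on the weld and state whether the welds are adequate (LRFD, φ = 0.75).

Total weld length L_w = 550 mm. Treat welds as unit-width lines.
Polar moment about centroid: J = 2[d³/12 + d(b/2)²] = 2[275³/12 + 275×52.5²] = 4982000 mm³.
Direct shear f_v = P/L_w = 23.9×10³ / 550 = 43.45 N/mm (vertical).
Torsion M = P·e = 23.9×10³ × 340 = 8126000 N·mm.
Critical point at (x, y) = (52.5, 137.5) from centroid. f_tx = M·y/J = 224.3 N/mm; f_ty = M·x/J = 85.63 N/mm.
Resultant f_max = √[f_tx² + (f_v + f_ty)²] = √[224.3² + (43.45 + 85.63)²] = 258.8 N/mm.
Capacity per unit length: φr_n = 0.75 × 0.6 × 430 × (0.707 × 4) = 547.2 N/mm.
258.8 ≤ 547.2 → adequate.

f_max ≈ 259 N/mm; adequate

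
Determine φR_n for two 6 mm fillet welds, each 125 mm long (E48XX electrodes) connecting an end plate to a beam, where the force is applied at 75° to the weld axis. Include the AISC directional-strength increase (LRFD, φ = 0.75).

φR_n ≈ 338 kN

E48XX → F_EXX = 480 MPa.
t_e = 0.707 × 6 = 4.242 mm; A_we = 4.242 × 250 = 1060 mm².
Directional factor: 1.0 + 0.5 sin^1.5(75°) = 1.475.
F_nw = 0.6 × 480 × 1.475 = 424.7 MPa.
φR_n = 0.75 × 424.7 × 1060 × 10⁻³ = 337.8 kN.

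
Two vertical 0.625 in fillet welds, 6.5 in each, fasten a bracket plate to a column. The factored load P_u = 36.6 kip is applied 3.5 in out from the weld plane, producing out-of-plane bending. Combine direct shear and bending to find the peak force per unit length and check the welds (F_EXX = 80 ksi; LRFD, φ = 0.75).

f_max ≈ 9.52 kip/in; adequate

L_w = 2 × 6.5 = 13 in; section modulus (unit throat) S = 2 × L²/6 = 14.08 in².
Direct shear f_v = P/L_w = 36.6/13 = 2.815 kip/in.
Moment M = P × e = 36.6 × 3.5 = 128.1 kip·in; bending f_b = M/S = 9.096 kip/in.
f_max = √(f_v² + f_b²) = √(2.815² + 9.096²) = 9.522 kip/in.
φr_n = 0.75 × 0.6 × 80 × (0.707 × 0.625) = 15.91 kip/in → adequate.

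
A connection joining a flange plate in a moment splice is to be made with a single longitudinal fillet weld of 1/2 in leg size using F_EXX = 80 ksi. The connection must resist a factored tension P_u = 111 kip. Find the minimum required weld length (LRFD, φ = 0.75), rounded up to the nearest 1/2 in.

L = 9 in

Throat t_e = 0.707 × 0.5 = 0.3535 in.
φr_n = 0.75 × 0.6 × 80 × 0.3535 = 12.73 kip/in.
L_req = P_u / φr_n = 111 / 12.73 = 8.722 in total.
Round up → use L = 9 in.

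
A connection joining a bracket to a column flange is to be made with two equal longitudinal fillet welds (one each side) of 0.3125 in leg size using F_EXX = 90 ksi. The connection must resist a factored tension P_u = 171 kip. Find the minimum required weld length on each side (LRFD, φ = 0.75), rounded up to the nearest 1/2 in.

L = 10 in on each side

Throat t_e = 0.707 × 0.3125 = 0.2209 in.
φr_n = 0.75 × 0.6 × 90 × 0.2209 = 8.948 kip/in.
L_req = P_u / φr_n = 171 / 8.948 = 19.11 in total.
Per side: 19.11 / 2 = 9.555 in.
Round up → use L = 10 in on each side.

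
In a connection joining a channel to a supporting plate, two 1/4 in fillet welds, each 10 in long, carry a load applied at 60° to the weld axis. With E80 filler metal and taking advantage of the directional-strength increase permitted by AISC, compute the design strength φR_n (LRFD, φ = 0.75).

E80XX → F_EXX = 80 ksi.
t_e = 0.707 × 0.25 = 0.1767 in; A_we = 0.1767 × 20 = 3.535 in².
Directional factor: 1.0 + 0.5 sin^1.5(60°) = 1.403.
F_nw = 0.6 × 80 × 1.403 = 67.34 ksi.
φR_n = 0.75 × 67.34 × 3.535 = 178.5 kips.

φR_n ≈ 179 kips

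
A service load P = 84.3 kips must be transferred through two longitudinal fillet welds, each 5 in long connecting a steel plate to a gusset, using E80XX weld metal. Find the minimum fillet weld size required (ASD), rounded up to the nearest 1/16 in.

w = 1/2 in

E80XX → F_EXX = 80 ksi.
Total weld length L = 10 in.
Required throat t_e = P × Ω / (0.6 F_EXX × L) = 84.3 × 2.0 / (0.6 × 80 × 10) = 0.3513 in.
Required leg w = t_e / 0.707 = 0.4968 in → use 1/2 in.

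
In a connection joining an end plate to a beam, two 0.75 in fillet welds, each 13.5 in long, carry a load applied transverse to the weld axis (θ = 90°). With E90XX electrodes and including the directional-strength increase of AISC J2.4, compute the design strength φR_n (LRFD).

E90XX → F_EXX = 90 ksi.
t_e = 0.707 × 0.75 = 0.5302 in; A_we = 0.5302 × 27 = 14.32 in².
Directional factor: 1.0 + 0.5 sin^1.5(90°) = 1.5.
F_nw = 0.6 × 90 × 1.5 = 81 ksi.
φR_n = 0.75 × 81 × 14.32 = 869.7 kip.

φR_n ≈ 870 kip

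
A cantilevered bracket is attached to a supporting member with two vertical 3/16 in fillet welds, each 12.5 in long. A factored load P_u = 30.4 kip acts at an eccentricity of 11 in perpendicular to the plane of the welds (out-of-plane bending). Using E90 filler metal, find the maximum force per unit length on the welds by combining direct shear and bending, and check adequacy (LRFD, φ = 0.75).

f_max ≈ 6.53 kip/in; NOT adequate

E90XX → F_EXX = 90 ksi.
L_w = 2 × 12.5 = 25 in; section modulus (unit throat) S = 2 × L²/6 = 52.08 in².
Direct shear f_v = P/L_w = 30.4/25 = 1.216 kip/in.
Moment M = P × e = 30.4 × 11 = 334.4 kip·in; bending f_b = M/S = 6.42 kip/in.
f_max = √(f_v² + f_b²) = √(1.216² + 6.42²) = 6.535 kip/in.
φr_n = 0.75 × 0.6 × 90 × (0.707 × 0.1875) = 5.369 kip/in → NOT adequate.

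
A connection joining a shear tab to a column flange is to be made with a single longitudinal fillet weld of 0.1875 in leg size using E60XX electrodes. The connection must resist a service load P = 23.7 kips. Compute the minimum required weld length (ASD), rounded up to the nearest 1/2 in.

E60XX → F_EXX = 60 ksi.
Throat t_e = 0.707 × 0.1875 = 0.1326 in.
r_n/Ω = (0.6 × 60 × 0.1326) / 2.0 = 2.386 kip/in.
L_req = P / (r_n/Ω) = 23.7 / 2.386 = 9.932 in total.
Round up → use L = 10 in.

L = 10 in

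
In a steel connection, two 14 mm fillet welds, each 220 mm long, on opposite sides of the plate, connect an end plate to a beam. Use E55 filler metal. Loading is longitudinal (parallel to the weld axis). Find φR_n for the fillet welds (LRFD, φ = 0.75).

φR_n ≈ 1080 kN

E55XX → F_EXX = 550 MPa.
Effective throat t_e = 0.707 × 14 = 9.898 mm.
Total length L = 440 mm; A_we = 9.898 × 440 = 4355 mm².
F_nw = 0.6 F_EXX = 0.6 × 550 = 330 MPa.
φR_n = 0.75 × 330 × 4355 × 10⁻³ = 1078 kN.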